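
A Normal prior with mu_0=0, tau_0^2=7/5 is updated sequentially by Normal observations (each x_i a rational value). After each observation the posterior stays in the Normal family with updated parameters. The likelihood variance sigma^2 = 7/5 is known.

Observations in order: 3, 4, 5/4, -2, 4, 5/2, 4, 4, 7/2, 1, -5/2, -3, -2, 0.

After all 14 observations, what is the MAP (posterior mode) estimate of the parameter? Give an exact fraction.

71/60

obs 1: x=3 → posterior Normal(3/2, 7/10)
obs 2: x=4 → posterior Normal(7/3, 7/15)
obs 3: x=5/4 → posterior Normal(33/16, 7/20)
obs 4: x=-2 → posterior Normal(5/4, 7/25)
obs 5: x=4 → posterior Normal(41/24, 7/30)
obs 6: x=5/2 → posterior Normal(51/28, 1/5)
obs 7: x=4 → posterior Normal(67/32, 7/40)
obs 8: x=4 → posterior Normal(83/36, 7/45)
obs 9: x=7/2 → posterior Normal(97/40, 7/50)
obs 10: x=1 → posterior Normal(101/44, 7/55)
obs 11: x=-5/2 → posterior Normal(91/48, 7/60)
obs 12: x=-3 → posterior Normal(79/52, 7/65)
obs 13: x=-2 → posterior Normal(71/56, 1/10)
obs 14: x=0 → posterior Normal(71/60, 7/75)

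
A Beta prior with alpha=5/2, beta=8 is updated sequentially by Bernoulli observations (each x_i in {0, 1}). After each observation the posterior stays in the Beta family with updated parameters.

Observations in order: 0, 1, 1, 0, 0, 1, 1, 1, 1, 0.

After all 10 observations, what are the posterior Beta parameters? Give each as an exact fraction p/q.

alpha=17/2, beta=12

obs 1: x=0 → posterior Beta(5/2, 9)
obs 2: x=1 → posterior Beta(7/2, 9)
obs 3: x=1 → posterior Beta(9/2, 9)
obs 4: x=0 → posterior Beta(9/2, 10)
obs 5: x=0 → posterior Beta(9/2, 11)
obs 6: x=1 → posterior Beta(11/2, 11)
obs 7: x=1 → posterior Beta(13/2, 11)
obs 8: x=1 → posterior Beta(15/2, 11)
obs 9: x=1 → posterior Beta(17/2, 11)
obs 10: x=0 → posterior Beta(17/2, 12)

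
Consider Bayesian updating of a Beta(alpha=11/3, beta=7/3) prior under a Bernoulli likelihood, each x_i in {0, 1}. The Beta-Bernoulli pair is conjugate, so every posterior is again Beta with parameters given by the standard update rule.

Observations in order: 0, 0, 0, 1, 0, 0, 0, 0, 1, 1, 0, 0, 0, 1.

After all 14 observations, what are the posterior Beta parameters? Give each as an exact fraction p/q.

obs 1: x=0 → posterior Beta(11/3, 10/3)
obs 2: x=0 → posterior Beta(11/3, 13/3)
obs 3: x=0 → posterior Beta(11/3, 16/3)
obs 4: x=1 → posterior Beta(14/3, 16/3)
obs 5: x=0 → posterior Beta(14/3, 19/3)
obs 6: x=0 → posterior Beta(14/3, 22/3)
obs 7: x=0 → posterior Beta(14/3, 25/3)
obs 8: x=0 → posterior Beta(14/3, 28/3)
obs 9: x=1 → posterior Beta(17/3, 28/3)
obs 10: x=1 → posterior Beta(20/3, 28/3)
obs 11: x=0 → posterior Beta(20/3, 31/3)
obs 12: x=0 → posterior Beta(20/3, 34/3)
obs 13: x=0 → posterior Beta(20/3, 37/3)
obs 14: x=1 → posterior Beta(23/3, 37/3)

alpha=23/3, beta=37/3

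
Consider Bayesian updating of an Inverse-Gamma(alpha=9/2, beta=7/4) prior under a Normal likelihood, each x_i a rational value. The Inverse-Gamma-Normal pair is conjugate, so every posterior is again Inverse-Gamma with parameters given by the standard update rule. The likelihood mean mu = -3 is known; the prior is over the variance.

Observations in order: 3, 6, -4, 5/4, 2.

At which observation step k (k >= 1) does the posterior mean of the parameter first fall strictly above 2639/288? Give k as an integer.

obs 1: x=3 → posterior Inverse-Gamma(5, 79/4)
obs 2: x=6 → posterior Inverse-Gamma(11/2, 241/4)
obs 3: x=-4 → posterior Inverse-Gamma(6, 243/4)
obs 4: x=5/4 → posterior Inverse-Gamma(13/2, 2233/32)
obs 5: x=2 → posterior Inverse-Gamma(7, 2633/32)

k = 2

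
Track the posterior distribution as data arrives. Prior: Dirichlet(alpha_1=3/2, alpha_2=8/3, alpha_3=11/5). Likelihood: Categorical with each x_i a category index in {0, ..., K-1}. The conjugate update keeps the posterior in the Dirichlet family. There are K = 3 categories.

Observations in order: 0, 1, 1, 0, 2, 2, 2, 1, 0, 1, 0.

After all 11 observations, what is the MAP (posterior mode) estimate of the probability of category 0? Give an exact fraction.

135/431

obs 1: x=0 → posterior Dirichlet(5/2, 8/3, 11/5)
obs 2: x=1 → posterior Dirichlet(5/2, 11/3, 11/5)
obs 3: x=1 → posterior Dirichlet(5/2, 14/3, 11/5)
obs 4: x=0 → posterior Dirichlet(7/2, 14/3, 11/5)
obs 5: x=2 → posterior Dirichlet(7/2, 14/3, 16/5)
obs 6: x=2 → posterior Dirichlet(7/2, 14/3, 21/5)
obs 7: x=2 → posterior Dirichlet(7/2, 14/3, 26/5)
obs 8: x=1 → posterior Dirichlet(7/2, 17/3, 26/5)
obs 9: x=0 → posterior Dirichlet(9/2, 17/3, 26/5)
obs 10: x=1 → posterior Dirichlet(9/2, 20/3, 26/5)
obs 11: x=0 → posterior Dirichlet(11/2, 20/3, 26/5)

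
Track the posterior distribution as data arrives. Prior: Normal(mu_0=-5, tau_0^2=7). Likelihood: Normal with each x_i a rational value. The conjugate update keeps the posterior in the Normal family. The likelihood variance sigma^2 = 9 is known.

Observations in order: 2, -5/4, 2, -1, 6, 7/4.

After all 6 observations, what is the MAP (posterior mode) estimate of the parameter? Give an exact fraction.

obs 1: x=2 → posterior Normal(-31/16, 63/16)
obs 2: x=-5/4 → posterior Normal(-159/92, 63/23)
obs 3: x=2 → posterior Normal(-103/120, 21/10)
obs 4: x=-1 → posterior Normal(-131/148, 63/37)
obs 5: x=6 → posterior Normal(37/176, 63/44)
obs 6: x=7/4 → posterior Normal(43/102, 21/17)

43/102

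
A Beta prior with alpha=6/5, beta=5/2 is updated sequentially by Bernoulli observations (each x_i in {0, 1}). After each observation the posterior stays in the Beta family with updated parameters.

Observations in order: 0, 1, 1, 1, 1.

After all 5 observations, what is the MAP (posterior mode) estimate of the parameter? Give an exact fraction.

42/67

obs 1: x=0 → posterior Beta(6/5, 7/2)
obs 2: x=1 → posterior Beta(11/5, 7/2)
obs 3: x=1 → posterior Beta(16/5, 7/2)
obs 4: x=1 → posterior Beta(21/5, 7/2)
obs 5: x=1 → posterior Beta(26/5, 7/2)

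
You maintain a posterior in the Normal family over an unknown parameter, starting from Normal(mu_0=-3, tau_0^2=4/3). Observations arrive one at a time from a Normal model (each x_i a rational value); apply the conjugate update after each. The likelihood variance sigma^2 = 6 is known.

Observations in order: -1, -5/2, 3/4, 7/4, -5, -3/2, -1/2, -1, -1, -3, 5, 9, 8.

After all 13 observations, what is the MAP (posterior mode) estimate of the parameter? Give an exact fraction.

-9/35

obs 1: x=-1 → posterior Normal(-29/11, 12/11)
obs 2: x=-5/2 → posterior Normal(-34/13, 12/13)
obs 3: x=3/4 → posterior Normal(-13/6, 4/5)
obs 4: x=7/4 → posterior Normal(-29/17, 12/17)
obs 5: x=-5 → posterior Normal(-39/19, 12/19)
obs 6: x=-3/2 → posterior Normal(-2, 4/7)
obs 7: x=-1/2 → posterior Normal(-43/23, 12/23)
obs 8: x=-1 → posterior Normal(-9/5, 12/25)
obs 9: x=-1 → posterior Normal(-47/27, 4/9)
obs 10: x=-3 → posterior Normal(-53/29, 12/29)
obs 11: x=5 → posterior Normal(-43/31, 12/31)
obs 12: x=9 → posterior Normal(-25/33, 4/11)
obs 13: x=8 → posterior Normal(-9/35, 12/35)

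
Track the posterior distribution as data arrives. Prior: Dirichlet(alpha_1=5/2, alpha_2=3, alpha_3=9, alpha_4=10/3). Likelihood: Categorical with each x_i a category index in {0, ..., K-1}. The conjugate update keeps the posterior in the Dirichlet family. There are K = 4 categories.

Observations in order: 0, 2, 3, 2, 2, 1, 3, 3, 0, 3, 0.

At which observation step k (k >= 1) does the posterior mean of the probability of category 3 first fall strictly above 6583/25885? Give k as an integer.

k = 10

obs 1: x=0 → posterior Dirichlet(7/2, 3, 9, 10/3)
obs 2: x=2 → posterior Dirichlet(7/2, 3, 10, 10/3)
obs 3: x=3 → posterior Dirichlet(7/2, 3, 10, 13/3)
obs 4: x=2 → posterior Dirichlet(7/2, 3, 11, 13/3)
obs 5: x=2 → posterior Dirichlet(7/2, 3, 12, 13/3)
obs 6: x=1 → posterior Dirichlet(7/2, 4, 12, 13/3)
obs 7: x=3 → posterior Dirichlet(7/2, 4, 12, 16/3)
obs 8: x=3 → posterior Dirichlet(7/2, 4, 12, 19/3)
obs 9: x=0 → posterior Dirichlet(9/2, 4, 12, 19/3)
obs 10: x=3 → posterior Dirichlet(9/2, 4, 12, 22/3)
obs 11: x=0 → posterior Dirichlet(11/2, 4, 12, 22/3)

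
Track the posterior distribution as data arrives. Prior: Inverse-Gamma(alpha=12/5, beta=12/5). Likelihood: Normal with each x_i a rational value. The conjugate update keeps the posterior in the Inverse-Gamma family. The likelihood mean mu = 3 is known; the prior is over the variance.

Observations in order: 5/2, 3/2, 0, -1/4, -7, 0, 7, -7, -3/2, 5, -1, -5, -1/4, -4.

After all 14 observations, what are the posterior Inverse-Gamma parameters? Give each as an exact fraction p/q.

obs 1: x=5/2 → posterior Inverse-Gamma(29/10, 101/40)
obs 2: x=3/2 → posterior Inverse-Gamma(17/5, 73/20)
obs 3: x=0 → posterior Inverse-Gamma(39/10, 163/20)
obs 4: x=-1/4 → posterior Inverse-Gamma(22/5, 2149/160)
obs 5: x=-7 → posterior Inverse-Gamma(49/10, 10149/160)
obs 6: x=0 → posterior Inverse-Gamma(27/5, 10869/160)
obs 7: x=7 → posterior Inverse-Gamma(59/10, 12149/160)
obs 8: x=-7 → posterior Inverse-Gamma(32/5, 20149/160)
obs 9: x=-3/2 → posterior Inverse-Gamma(69/10, 21769/160)
obs 10: x=5 → posterior Inverse-Gamma(37/5, 22089/160)
obs 11: x=-1 → posterior Inverse-Gamma(79/10, 23369/160)
obs 12: x=-5 → posterior Inverse-Gamma(42/5, 28489/160)
obs 13: x=-1/4 → posterior Inverse-Gamma(89/10, 14667/80)
obs 14: x=-4 → posterior Inverse-Gamma(47/5, 16627/80)

alpha=47/5, beta=16627/80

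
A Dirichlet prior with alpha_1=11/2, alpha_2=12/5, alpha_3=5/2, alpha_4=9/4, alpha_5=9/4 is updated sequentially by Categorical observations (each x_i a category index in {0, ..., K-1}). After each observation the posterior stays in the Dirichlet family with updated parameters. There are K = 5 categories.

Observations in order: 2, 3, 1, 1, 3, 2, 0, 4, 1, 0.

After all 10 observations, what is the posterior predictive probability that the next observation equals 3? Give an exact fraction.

85/498

obs 1: x=2 → posterior Dirichlet(11/2, 12/5, 7/2, 9/4, 9/4)
obs 2: x=3 → posterior Dirichlet(11/2, 12/5, 7/2, 13/4, 9/4)
obs 3: x=1 → posterior Dirichlet(11/2, 17/5, 7/2, 13/4, 9/4)
obs 4: x=1 → posterior Dirichlet(11/2, 22/5, 7/2, 13/4, 9/4)
obs 5: x=3 → posterior Dirichlet(11/2, 22/5, 7/2, 17/4, 9/4)
obs 6: x=2 → posterior Dirichlet(11/2, 22/5, 9/2, 17/4, 9/4)
obs 7: x=0 → posterior Dirichlet(13/2, 22/5, 9/2, 17/4, 9/4)
obs 8: x=4 → posterior Dirichlet(13/2, 22/5, 9/2, 17/4, 13/4)
obs 9: x=1 → posterior Dirichlet(13/2, 27/5, 9/2, 17/4, 13/4)
obs 10: x=0 → posterior Dirichlet(15/2, 27/5, 9/2, 17/4, 13/4)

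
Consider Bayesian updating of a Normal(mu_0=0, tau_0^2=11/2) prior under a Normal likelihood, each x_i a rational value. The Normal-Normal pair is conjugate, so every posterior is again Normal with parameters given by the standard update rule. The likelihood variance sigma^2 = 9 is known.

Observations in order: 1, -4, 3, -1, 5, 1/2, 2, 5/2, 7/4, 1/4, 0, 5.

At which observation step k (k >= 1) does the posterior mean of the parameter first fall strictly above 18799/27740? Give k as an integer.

obs 1: x=1 → posterior Normal(11/29, 99/29)
obs 2: x=-4 → posterior Normal(-33/40, 99/40)
obs 3: x=3 → posterior Normal(0, 33/17)
obs 4: x=-1 → posterior Normal(-11/62, 99/62)
obs 5: x=5 → posterior Normal(44/73, 99/73)
obs 6: x=1/2 → posterior Normal(33/56, 33/28)
obs 7: x=2 → posterior Normal(143/190, 99/95)
obs 8: x=5/2 → posterior Normal(99/106, 99/106)
obs 9: x=7/4 → posterior Normal(473/468, 11/13)
obs 10: x=1/4 → posterior Normal(121/128, 99/128)
obs 11: x=0 → posterior Normal(121/139, 99/139)
obs 12: x=5 → posterior Normal(88/75, 33/50)

k = 7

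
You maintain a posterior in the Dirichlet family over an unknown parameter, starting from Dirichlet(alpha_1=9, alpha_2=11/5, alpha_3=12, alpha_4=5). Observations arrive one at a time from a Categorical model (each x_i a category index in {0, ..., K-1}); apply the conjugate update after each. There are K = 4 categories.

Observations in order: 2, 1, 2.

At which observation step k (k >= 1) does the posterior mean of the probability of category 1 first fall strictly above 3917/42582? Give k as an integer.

k = 2

obs 1: x=2 → posterior Dirichlet(9, 11/5, 13, 5)
obs 2: x=1 → posterior Dirichlet(9, 16/5, 13, 5)
obs 3: x=2 → posterior Dirichlet(9, 16/5, 14, 5)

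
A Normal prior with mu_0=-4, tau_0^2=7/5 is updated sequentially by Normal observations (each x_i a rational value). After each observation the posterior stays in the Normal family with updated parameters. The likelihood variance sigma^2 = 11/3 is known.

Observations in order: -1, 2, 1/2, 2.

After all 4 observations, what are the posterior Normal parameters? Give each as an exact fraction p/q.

obs 1: x=-1 → posterior Normal(-241/76, 77/76)
obs 2: x=2 → posterior Normal(-199/97, 77/97)
obs 3: x=1/2 → posterior Normal(-377/236, 77/118)
obs 4: x=2 → posterior Normal(-293/278, 77/139)

mu_0=-293/278, tau_0^2=77/139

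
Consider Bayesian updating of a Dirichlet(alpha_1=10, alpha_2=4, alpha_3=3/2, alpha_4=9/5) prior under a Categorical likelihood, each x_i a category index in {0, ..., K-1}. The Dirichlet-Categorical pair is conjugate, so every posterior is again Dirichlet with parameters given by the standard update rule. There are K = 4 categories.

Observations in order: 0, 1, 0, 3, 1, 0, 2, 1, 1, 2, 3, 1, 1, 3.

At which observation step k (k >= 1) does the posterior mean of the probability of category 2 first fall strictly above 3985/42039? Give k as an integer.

obs 1: x=0 → posterior Dirichlet(11, 4, 3/2, 9/5)
obs 2: x=1 → posterior Dirichlet(11, 5, 3/2, 9/5)
obs 3: x=0 → posterior Dirichlet(12, 5, 3/2, 9/5)
obs 4: x=3 → posterior Dirichlet(12, 5, 3/2, 14/5)
obs 5: x=1 → posterior Dirichlet(12, 6, 3/2, 14/5)
obs 6: x=0 → posterior Dirichlet(13, 6, 3/2, 14/5)
obs 7: x=2 → posterior Dirichlet(13, 6, 5/2, 14/5)
obs 8: x=1 → posterior Dirichlet(13, 7, 5/2, 14/5)
obs 9: x=1 → posterior Dirichlet(13, 8, 5/2, 14/5)
obs 10: x=2 → posterior Dirichlet(13, 8, 7/2, 14/5)
obs 11: x=3 → posterior Dirichlet(13, 8, 7/2, 19/5)
obs 12: x=1 → posterior Dirichlet(13, 9, 7/2, 19/5)
obs 13: x=1 → posterior Dirichlet(13, 10, 7/2, 19/5)
obs 14: x=3 → posterior Dirichlet(13, 10, 7/2, 24/5)

k = 7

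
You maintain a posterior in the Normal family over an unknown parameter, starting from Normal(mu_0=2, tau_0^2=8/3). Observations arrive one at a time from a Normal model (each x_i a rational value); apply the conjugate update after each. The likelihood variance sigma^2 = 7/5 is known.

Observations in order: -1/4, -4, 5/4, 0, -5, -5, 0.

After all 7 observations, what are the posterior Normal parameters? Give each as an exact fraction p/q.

mu_0=-478/301, tau_0^2=8/43

obs 1: x=-1/4 → posterior Normal(32/61, 56/61)
obs 2: x=-4 → posterior Normal(-128/101, 56/101)
obs 3: x=5/4 → posterior Normal(-26/47, 56/141)
obs 4: x=0 → posterior Normal(-78/181, 56/181)
obs 5: x=-5 → posterior Normal(-278/221, 56/221)
obs 6: x=-5 → posterior Normal(-478/261, 56/261)
obs 7: x=0 → posterior Normal(-478/301, 8/43)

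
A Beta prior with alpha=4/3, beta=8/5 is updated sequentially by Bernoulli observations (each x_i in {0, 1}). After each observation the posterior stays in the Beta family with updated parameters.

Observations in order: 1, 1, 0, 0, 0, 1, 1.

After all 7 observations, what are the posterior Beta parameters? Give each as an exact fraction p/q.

obs 1: x=1 → posterior Beta(7/3, 8/5)
obs 2: x=1 → posterior Beta(10/3, 8/5)
obs 3: x=0 → posterior Beta(10/3, 13/5)
obs 4: x=0 → posterior Beta(10/3, 18/5)
obs 5: x=0 → posterior Beta(10/3, 23/5)
obs 6: x=1 → posterior Beta(13/3, 23/5)
obs 7: x=1 → posterior Beta(16/3, 23/5)

alpha=16/3, beta=23/5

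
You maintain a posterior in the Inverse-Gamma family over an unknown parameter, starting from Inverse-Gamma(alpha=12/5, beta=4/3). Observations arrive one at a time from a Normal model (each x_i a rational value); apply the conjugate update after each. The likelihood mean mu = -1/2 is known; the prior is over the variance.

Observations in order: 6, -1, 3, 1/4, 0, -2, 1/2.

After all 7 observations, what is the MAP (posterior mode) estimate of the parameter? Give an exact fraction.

obs 1: x=6 → posterior Inverse-Gamma(29/10, 539/24)
obs 2: x=-1 → posterior Inverse-Gamma(17/5, 271/12)
obs 3: x=3 → posterior Inverse-Gamma(39/10, 689/24)
obs 4: x=1/4 → posterior Inverse-Gamma(22/5, 2783/96)
obs 5: x=0 → posterior Inverse-Gamma(49/10, 2795/96)
obs 6: x=-2 → posterior Inverse-Gamma(27/5, 2903/96)
obs 7: x=1/2 → posterior Inverse-Gamma(59/10, 2951/96)

14755/3312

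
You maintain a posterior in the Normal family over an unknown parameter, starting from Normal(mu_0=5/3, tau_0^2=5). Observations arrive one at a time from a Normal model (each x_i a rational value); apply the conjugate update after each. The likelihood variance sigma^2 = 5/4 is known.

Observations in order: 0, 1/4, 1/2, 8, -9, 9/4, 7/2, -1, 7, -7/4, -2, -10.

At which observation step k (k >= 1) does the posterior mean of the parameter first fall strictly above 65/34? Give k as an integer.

obs 1: x=0 → posterior Normal(1/3, 1)
obs 2: x=1/4 → posterior Normal(8/27, 5/9)
obs 3: x=1/2 → posterior Normal(14/39, 5/13)
obs 4: x=8 → posterior Normal(110/51, 5/17)
obs 5: x=-9 → posterior Normal(2/63, 5/21)
obs 6: x=9/4 → posterior Normal(29/75, 1/5)
obs 7: x=7/2 → posterior Normal(71/87, 5/29)
obs 8: x=-1 → posterior Normal(59/99, 5/33)
obs 9: x=7 → posterior Normal(143/111, 5/37)
obs 10: x=-7/4 → posterior Normal(122/123, 5/41)
obs 11: x=-2 → posterior Normal(98/135, 1/9)
obs 12: x=-10 → posterior Normal(-22/147, 5/49)

k = 4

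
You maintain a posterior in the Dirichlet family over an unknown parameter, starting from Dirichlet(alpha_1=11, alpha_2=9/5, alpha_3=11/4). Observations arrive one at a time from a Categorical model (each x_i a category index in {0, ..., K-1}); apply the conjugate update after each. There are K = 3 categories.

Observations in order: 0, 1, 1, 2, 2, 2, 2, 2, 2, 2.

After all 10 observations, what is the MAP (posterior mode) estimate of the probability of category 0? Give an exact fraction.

20/41

obs 1: x=0 → posterior Dirichlet(12, 9/5, 11/4)
obs 2: x=1 → posterior Dirichlet(12, 14/5, 11/4)
obs 3: x=1 → posterior Dirichlet(12, 19/5, 11/4)
obs 4: x=2 → posterior Dirichlet(12, 19/5, 15/4)
obs 5: x=2 → posterior Dirichlet(12, 19/5, 19/4)
obs 6: x=2 → posterior Dirichlet(12, 19/5, 23/4)
obs 7: x=2 → posterior Dirichlet(12, 19/5, 27/4)
obs 8: x=2 → posterior Dirichlet(12, 19/5, 31/4)
obs 9: x=2 → posterior Dirichlet(12, 19/5, 35/4)
obs 10: x=2 → posterior Dirichlet(12, 19/5, 39/4)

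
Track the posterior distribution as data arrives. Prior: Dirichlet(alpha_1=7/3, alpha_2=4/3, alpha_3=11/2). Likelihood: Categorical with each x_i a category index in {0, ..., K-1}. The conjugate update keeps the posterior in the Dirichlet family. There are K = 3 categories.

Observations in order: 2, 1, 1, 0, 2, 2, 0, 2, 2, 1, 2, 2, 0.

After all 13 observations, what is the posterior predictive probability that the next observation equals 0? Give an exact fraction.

obs 1: x=2 → posterior Dirichlet(7/3, 4/3, 13/2)
obs 2: x=1 → posterior Dirichlet(7/3, 7/3, 13/2)
obs 3: x=1 → posterior Dirichlet(7/3, 10/3, 13/2)
obs 4: x=0 → posterior Dirichlet(10/3, 10/3, 13/2)
obs 5: x=2 → posterior Dirichlet(10/3, 10/3, 15/2)
obs 6: x=2 → posterior Dirichlet(10/3, 10/3, 17/2)
obs 7: x=0 → posterior Dirichlet(13/3, 10/3, 17/2)
obs 8: x=2 → posterior Dirichlet(13/3, 10/3, 19/2)
obs 9: x=2 → posterior Dirichlet(13/3, 10/3, 21/2)
obs 10: x=1 → posterior Dirichlet(13/3, 13/3, 21/2)
obs 11: x=2 → posterior Dirichlet(13/3, 13/3, 23/2)
obs 12: x=2 → posterior Dirichlet(13/3, 13/3, 25/2)
obs 13: x=0 → posterior Dirichlet(16/3, 13/3, 25/2)

32/133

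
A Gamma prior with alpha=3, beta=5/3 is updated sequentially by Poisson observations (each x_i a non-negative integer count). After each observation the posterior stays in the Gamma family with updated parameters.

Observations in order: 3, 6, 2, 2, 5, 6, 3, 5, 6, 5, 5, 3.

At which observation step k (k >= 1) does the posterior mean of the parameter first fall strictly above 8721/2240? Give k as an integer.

obs 1: x=3 → posterior Gamma(6, 8/3)
obs 2: x=6 → posterior Gamma(12, 11/3)
obs 3: x=2 → posterior Gamma(14, 14/3)
obs 4: x=2 → posterior Gamma(16, 17/3)
obs 5: x=5 → posterior Gamma(21, 20/3)
obs 6: x=6 → posterior Gamma(27, 23/3)
obs 7: x=3 → posterior Gamma(30, 26/3)
obs 8: x=5 → posterior Gamma(35, 29/3)
obs 9: x=6 → posterior Gamma(41, 32/3)
obs 10: x=5 → posterior Gamma(46, 35/3)
obs 11: x=5 → posterior Gamma(51, 38/3)
obs 12: x=3 → posterior Gamma(54, 41/3)

k = 10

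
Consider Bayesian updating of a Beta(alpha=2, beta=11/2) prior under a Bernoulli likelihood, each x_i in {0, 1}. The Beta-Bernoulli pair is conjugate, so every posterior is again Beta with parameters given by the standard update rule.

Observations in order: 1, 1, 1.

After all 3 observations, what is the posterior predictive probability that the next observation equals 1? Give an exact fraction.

10/21

obs 1: x=1 → posterior Beta(3, 11/2)
obs 2: x=1 → posterior Beta(4, 11/2)
obs 3: x=1 → posterior Beta(5, 11/2)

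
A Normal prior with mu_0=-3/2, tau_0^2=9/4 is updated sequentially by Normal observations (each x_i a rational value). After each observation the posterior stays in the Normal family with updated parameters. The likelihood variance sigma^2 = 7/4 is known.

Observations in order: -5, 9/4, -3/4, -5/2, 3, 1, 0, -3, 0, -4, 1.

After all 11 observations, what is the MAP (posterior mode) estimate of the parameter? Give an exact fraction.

-165/212

obs 1: x=-5 → posterior Normal(-111/32, 63/64)
obs 2: x=9/4 → posterior Normal(-141/100, 63/100)
obs 3: x=-3/4 → posterior Normal(-21/17, 63/136)
obs 4: x=-5/2 → posterior Normal(-3/2, 63/172)
obs 5: x=3 → posterior Normal(-75/104, 63/208)
obs 6: x=1 → posterior Normal(-57/122, 63/244)
obs 7: x=0 → posterior Normal(-57/140, 9/40)
obs 8: x=-3 → posterior Normal(-111/158, 63/316)
obs 9: x=0 → posterior Normal(-111/176, 63/352)
obs 10: x=-4 → posterior Normal(-183/194, 63/388)
obs 11: x=1 → posterior Normal(-165/212, 63/424)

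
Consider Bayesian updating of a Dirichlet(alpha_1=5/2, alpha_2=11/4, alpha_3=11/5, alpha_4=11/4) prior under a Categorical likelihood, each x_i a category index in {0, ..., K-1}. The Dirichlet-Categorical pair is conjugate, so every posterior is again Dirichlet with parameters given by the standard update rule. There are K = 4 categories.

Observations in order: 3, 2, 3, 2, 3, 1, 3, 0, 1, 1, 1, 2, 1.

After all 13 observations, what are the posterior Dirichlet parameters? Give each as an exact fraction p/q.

alpha_1=7/2, alpha_2=31/4, alpha_3=26/5, alpha_4=27/4

obs 1: x=3 → posterior Dirichlet(5/2, 11/4, 11/5, 15/4)
obs 2: x=2 → posterior Dirichlet(5/2, 11/4, 16/5, 15/4)
obs 3: x=3 → posterior Dirichlet(5/2, 11/4, 16/5, 19/4)
obs 4: x=2 → posterior Dirichlet(5/2, 11/4, 21/5, 19/4)
obs 5: x=3 → posterior Dirichlet(5/2, 11/4, 21/5, 23/4)
obs 6: x=1 → posterior Dirichlet(5/2, 15/4, 21/5, 23/4)
obs 7: x=3 → posterior Dirichlet(5/2, 15/4, 21/5, 27/4)
obs 8: x=0 → posterior Dirichlet(7/2, 15/4, 21/5, 27/4)
obs 9: x=1 → posterior Dirichlet(7/2, 19/4, 21/5, 27/4)
obs 10: x=1 → posterior Dirichlet(7/2, 23/4, 21/5, 27/4)
obs 11: x=1 → posterior Dirichlet(7/2, 27/4, 21/5, 27/4)
obs 12: x=2 → posterior Dirichlet(7/2, 27/4, 26/5, 27/4)
obs 13: x=1 → posterior Dirichlet(7/2, 31/4, 26/5, 27/4)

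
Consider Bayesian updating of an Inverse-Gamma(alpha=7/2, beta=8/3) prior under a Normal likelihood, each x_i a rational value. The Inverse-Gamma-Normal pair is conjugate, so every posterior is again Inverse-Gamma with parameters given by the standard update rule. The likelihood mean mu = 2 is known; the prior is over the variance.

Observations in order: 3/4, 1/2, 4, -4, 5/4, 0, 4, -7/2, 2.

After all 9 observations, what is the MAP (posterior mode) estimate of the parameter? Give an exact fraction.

2111/432

obs 1: x=3/4 → posterior Inverse-Gamma(4, 331/96)
obs 2: x=1/2 → posterior Inverse-Gamma(9/2, 439/96)
obs 3: x=4 → posterior Inverse-Gamma(5, 631/96)
obs 4: x=-4 → posterior Inverse-Gamma(11/2, 2359/96)
obs 5: x=5/4 → posterior Inverse-Gamma(6, 1193/48)
obs 6: x=0 → posterior Inverse-Gamma(13/2, 1289/48)
obs 7: x=4 → posterior Inverse-Gamma(7, 1385/48)
obs 8: x=-7/2 → posterior Inverse-Gamma(15/2, 2111/48)
obs 9: x=2 → posterior Inverse-Gamma(8, 2111/48)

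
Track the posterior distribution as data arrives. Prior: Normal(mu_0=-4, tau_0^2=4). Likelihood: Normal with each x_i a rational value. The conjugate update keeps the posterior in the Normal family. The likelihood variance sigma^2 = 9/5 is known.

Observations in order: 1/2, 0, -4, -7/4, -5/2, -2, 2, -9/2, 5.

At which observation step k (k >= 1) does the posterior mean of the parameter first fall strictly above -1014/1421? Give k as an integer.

obs 1: x=1/2 → posterior Normal(-26/29, 36/29)
obs 2: x=0 → posterior Normal(-26/49, 36/49)
obs 3: x=-4 → posterior Normal(-106/69, 12/23)
obs 4: x=-7/4 → posterior Normal(-141/89, 36/89)
obs 5: x=-5/2 → posterior Normal(-191/109, 36/109)
obs 6: x=-2 → posterior Normal(-77/43, 12/43)
obs 7: x=2 → posterior Normal(-191/149, 36/149)
obs 8: x=-9/2 → posterior Normal(-281/169, 36/169)
obs 9: x=5 → posterior Normal(-181/189, 4/21)

k = 2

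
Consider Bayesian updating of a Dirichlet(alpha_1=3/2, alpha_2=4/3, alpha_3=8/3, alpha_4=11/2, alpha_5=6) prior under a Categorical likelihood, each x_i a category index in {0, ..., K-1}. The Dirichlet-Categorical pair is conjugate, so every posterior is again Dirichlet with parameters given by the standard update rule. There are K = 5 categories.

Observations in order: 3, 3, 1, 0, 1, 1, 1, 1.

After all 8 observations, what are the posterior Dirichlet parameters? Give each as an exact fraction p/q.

alpha_1=5/2, alpha_2=19/3, alpha_3=8/3, alpha_4=15/2, alpha_5=6

obs 1: x=3 → posterior Dirichlet(3/2, 4/3, 8/3, 13/2, 6)
obs 2: x=3 → posterior Dirichlet(3/2, 4/3, 8/3, 15/2, 6)
obs 3: x=1 → posterior Dirichlet(3/2, 7/3, 8/3, 15/2, 6)
obs 4: x=0 → posterior Dirichlet(5/2, 7/3, 8/3, 15/2, 6)
obs 5: x=1 → posterior Dirichlet(5/2, 10/3, 8/3, 15/2, 6)
obs 6: x=1 → posterior Dirichlet(5/2, 13/3, 8/3, 15/2, 6)
obs 7: x=1 → posterior Dirichlet(5/2, 16/3, 8/3, 15/2, 6)
obs 8: x=1 → posterior Dirichlet(5/2, 19/3, 8/3, 15/2, 6)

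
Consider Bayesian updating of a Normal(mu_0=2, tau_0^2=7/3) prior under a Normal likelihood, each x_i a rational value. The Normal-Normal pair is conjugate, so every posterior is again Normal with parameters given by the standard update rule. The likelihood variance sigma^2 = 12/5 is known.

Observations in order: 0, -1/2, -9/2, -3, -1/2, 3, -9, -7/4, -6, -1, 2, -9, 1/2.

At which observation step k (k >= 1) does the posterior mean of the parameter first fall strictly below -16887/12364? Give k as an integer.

obs 1: x=0 → posterior Normal(72/71, 84/71)
obs 2: x=-1/2 → posterior Normal(109/212, 42/53)
obs 3: x=-9/2 → posterior Normal(-103/141, 28/47)
obs 4: x=-3 → posterior Normal(-13/11, 21/44)
obs 5: x=-1/2 → posterior Normal(-451/422, 84/211)
obs 6: x=3 → posterior Normal(-241/492, 14/41)
obs 7: x=-9 → posterior Normal(-871/562, 84/281)
obs 8: x=-7/4 → posterior Normal(-1987/1264, 21/79)
obs 9: x=-6 → posterior Normal(-2827/1404, 28/117)
obs 10: x=-1 → posterior Normal(-2967/1544, 42/193)
obs 11: x=2 → posterior Normal(-2687/1684, 84/421)
obs 12: x=-9 → posterior Normal(-3947/1824, 7/38)
obs 13: x=1/2 → posterior Normal(-3877/1964, 84/491)

k = 7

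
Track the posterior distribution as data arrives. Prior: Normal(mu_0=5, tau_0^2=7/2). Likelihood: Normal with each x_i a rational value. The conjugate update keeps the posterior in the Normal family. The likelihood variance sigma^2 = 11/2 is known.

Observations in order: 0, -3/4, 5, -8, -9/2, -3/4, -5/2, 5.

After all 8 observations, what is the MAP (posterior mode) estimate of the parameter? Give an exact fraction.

19/134

obs 1: x=0 → posterior Normal(55/18, 77/36)
obs 2: x=-3/4 → posterior Normal(199/100, 77/50)
obs 3: x=5 → posterior Normal(339/128, 77/64)
obs 4: x=-8 → posterior Normal(115/156, 77/78)
obs 5: x=-9/2 → posterior Normal(-11/184, 77/92)
obs 6: x=-3/4 → posterior Normal(-8/53, 77/106)
obs 7: x=-5/2 → posterior Normal(-17/40, 77/120)
obs 8: x=5 → posterior Normal(19/134, 77/134)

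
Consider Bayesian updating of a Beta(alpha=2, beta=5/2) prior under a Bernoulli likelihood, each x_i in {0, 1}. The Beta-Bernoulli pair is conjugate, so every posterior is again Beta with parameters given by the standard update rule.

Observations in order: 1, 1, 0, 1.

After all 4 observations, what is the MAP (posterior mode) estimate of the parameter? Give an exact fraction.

8/13

obs 1: x=1 → posterior Beta(3, 5/2)
obs 2: x=1 → posterior Beta(4, 5/2)
obs 3: x=0 → posterior Beta(4, 7/2)
obs 4: x=1 → posterior Beta(5, 7/2)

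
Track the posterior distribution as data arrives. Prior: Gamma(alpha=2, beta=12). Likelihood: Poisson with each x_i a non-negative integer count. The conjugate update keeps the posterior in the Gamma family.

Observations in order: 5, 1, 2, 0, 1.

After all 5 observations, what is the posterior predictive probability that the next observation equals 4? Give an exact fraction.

34306168203940633/6746640616477458432

obs 1: x=5 → posterior Gamma(7, 13)
obs 2: x=1 → posterior Gamma(8, 14)
obs 3: x=2 → posterior Gamma(10, 15)
obs 4: x=0 → posterior Gamma(10, 16)
obs 5: x=1 → posterior Gamma(11, 17)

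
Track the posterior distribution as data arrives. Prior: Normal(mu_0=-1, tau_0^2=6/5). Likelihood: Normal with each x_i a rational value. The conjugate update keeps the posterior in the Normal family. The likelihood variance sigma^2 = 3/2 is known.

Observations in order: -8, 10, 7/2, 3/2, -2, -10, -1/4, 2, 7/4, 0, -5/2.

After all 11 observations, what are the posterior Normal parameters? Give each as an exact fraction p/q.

mu_0=-3/7, tau_0^2=6/49

obs 1: x=-8 → posterior Normal(-37/9, 2/3)
obs 2: x=10 → posterior Normal(3/13, 6/13)
obs 3: x=7/2 → posterior Normal(1, 6/17)
obs 4: x=3/2 → posterior Normal(23/21, 2/7)
obs 5: x=-2 → posterior Normal(3/5, 6/25)
obs 6: x=-10 → posterior Normal(-25/29, 6/29)
obs 7: x=-1/4 → posterior Normal(-26/33, 2/11)
obs 8: x=2 → posterior Normal(-18/37, 6/37)
obs 9: x=7/4 → posterior Normal(-11/41, 6/41)
obs 10: x=0 → posterior Normal(-11/45, 2/15)
obs 11: x=-5/2 → posterior Normal(-3/7, 6/49)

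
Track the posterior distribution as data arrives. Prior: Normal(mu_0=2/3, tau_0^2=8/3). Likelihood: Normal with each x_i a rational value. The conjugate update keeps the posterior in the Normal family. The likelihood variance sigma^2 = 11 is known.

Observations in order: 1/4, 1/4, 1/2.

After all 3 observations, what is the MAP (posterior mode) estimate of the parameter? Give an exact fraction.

10/19

obs 1: x=1/4 → posterior Normal(24/41, 88/41)
obs 2: x=1/4 → posterior Normal(26/49, 88/49)
obs 3: x=1/2 → posterior Normal(10/19, 88/57)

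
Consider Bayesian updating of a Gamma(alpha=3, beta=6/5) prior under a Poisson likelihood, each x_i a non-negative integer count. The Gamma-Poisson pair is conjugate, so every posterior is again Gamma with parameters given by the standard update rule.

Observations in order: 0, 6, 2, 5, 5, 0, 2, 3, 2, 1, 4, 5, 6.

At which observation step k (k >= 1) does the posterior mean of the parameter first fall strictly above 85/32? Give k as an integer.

k = 2

obs 1: x=0 → posterior Gamma(3, 11/5)
obs 2: x=6 → posterior Gamma(9, 16/5)
obs 3: x=2 → posterior Gamma(11, 21/5)
obs 4: x=5 → posterior Gamma(16, 26/5)
obs 5: x=5 → posterior Gamma(21, 31/5)
obs 6: x=0 → posterior Gamma(21, 36/5)
obs 7: x=2 → posterior Gamma(23, 41/5)
obs 8: x=3 → posterior Gamma(26, 46/5)
obs 9: x=2 → posterior Gamma(28, 51/5)
obs 10: x=1 → posterior Gamma(29, 56/5)
obs 11: x=4 → posterior Gamma(33, 61/5)
obs 12: x=5 → posterior Gamma(38, 66/5)
obs 13: x=6 → posterior Gamma(44, 71/5)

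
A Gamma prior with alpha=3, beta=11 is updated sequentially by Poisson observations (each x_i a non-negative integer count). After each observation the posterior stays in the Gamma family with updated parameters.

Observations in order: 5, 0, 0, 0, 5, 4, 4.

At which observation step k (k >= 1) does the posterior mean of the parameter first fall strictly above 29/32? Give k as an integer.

obs 1: x=5 → posterior Gamma(8, 12)
obs 2: x=0 → posterior Gamma(8, 13)
obs 3: x=0 → posterior Gamma(8, 14)
obs 4: x=0 → posterior Gamma(8, 15)
obs 5: x=5 → posterior Gamma(13, 16)
obs 6: x=4 → posterior Gamma(17, 17)
obs 7: x=4 → posterior Gamma(21, 18)

k = 6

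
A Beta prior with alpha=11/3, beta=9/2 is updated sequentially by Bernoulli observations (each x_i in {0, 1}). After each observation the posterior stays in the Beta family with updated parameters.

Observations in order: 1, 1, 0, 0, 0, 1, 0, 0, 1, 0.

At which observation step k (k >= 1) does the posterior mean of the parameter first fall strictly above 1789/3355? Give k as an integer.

k = 2

obs 1: x=1 → posterior Beta(14/3, 9/2)
obs 2: x=1 → posterior Beta(17/3, 9/2)
obs 3: x=0 → posterior Beta(17/3, 11/2)
obs 4: x=0 → posterior Beta(17/3, 13/2)
obs 5: x=0 → posterior Beta(17/3, 15/2)
obs 6: x=1 → posterior Beta(20/3, 15/2)
obs 7: x=0 → posterior Beta(20/3, 17/2)
obs 8: x=0 → posterior Beta(20/3, 19/2)
obs 9: x=1 → posterior Beta(23/3, 19/2)
obs 10: x=0 → posterior Beta(23/3, 21/2)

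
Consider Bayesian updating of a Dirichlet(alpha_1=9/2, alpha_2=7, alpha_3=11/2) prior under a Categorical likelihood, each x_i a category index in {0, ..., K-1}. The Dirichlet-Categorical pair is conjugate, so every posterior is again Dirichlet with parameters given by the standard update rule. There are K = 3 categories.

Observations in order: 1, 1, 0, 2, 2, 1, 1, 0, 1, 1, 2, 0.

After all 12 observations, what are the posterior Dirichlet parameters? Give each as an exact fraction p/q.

alpha_1=15/2, alpha_2=13, alpha_3=17/2

obs 1: x=1 → posterior Dirichlet(9/2, 8, 11/2)
obs 2: x=1 → posterior Dirichlet(9/2, 9, 11/2)
obs 3: x=0 → posterior Dirichlet(11/2, 9, 11/2)
obs 4: x=2 → posterior Dirichlet(11/2, 9, 13/2)
obs 5: x=2 → posterior Dirichlet(11/2, 9, 15/2)
obs 6: x=1 → posterior Dirichlet(11/2, 10, 15/2)
obs 7: x=1 → posterior Dirichlet(11/2, 11, 15/2)
obs 8: x=0 → posterior Dirichlet(13/2, 11, 15/2)
obs 9: x=1 → posterior Dirichlet(13/2, 12, 15/2)
obs 10: x=1 → posterior Dirichlet(13/2, 13, 15/2)
obs 11: x=2 → posterior Dirichlet(13/2, 13, 17/2)
obs 12: x=0 → posterior Dirichlet(15/2, 13, 17/2)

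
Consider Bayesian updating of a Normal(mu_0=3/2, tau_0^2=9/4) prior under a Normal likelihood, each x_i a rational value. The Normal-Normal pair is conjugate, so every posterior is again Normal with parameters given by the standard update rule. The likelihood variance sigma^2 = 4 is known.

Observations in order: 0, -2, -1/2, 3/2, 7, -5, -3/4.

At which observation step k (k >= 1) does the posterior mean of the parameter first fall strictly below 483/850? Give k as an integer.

obs 1: x=0 → posterior Normal(24/25, 36/25)
obs 2: x=-2 → posterior Normal(3/17, 18/17)
obs 3: x=-1/2 → posterior Normal(3/86, 36/43)
obs 4: x=3/2 → posterior Normal(15/52, 9/13)
obs 5: x=7 → posterior Normal(78/61, 36/61)
obs 6: x=-5 → posterior Normal(33/70, 18/35)
obs 7: x=-3/4 → posterior Normal(105/316, 36/79)

k = 2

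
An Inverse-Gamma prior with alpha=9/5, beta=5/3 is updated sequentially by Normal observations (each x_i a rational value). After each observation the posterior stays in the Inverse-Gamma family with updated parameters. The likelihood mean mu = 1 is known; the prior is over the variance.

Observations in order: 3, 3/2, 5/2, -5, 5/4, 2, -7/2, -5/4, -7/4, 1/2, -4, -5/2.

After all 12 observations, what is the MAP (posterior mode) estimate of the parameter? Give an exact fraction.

obs 1: x=3 → posterior Inverse-Gamma(23/10, 11/3)
obs 2: x=3/2 → posterior Inverse-Gamma(14/5, 91/24)
obs 3: x=5/2 → posterior Inverse-Gamma(33/10, 59/12)
obs 4: x=-5 → posterior Inverse-Gamma(19/5, 275/12)
obs 5: x=5/4 → posterior Inverse-Gamma(43/10, 2203/96)
obs 6: x=2 → posterior Inverse-Gamma(24/5, 2251/96)
obs 7: x=-7/2 → posterior Inverse-Gamma(53/10, 3223/96)
obs 8: x=-5/4 → posterior Inverse-Gamma(29/5, 1733/48)
obs 9: x=-7/4 → posterior Inverse-Gamma(63/10, 3829/96)
obs 10: x=1/2 → posterior Inverse-Gamma(34/5, 3841/96)
obs 11: x=-4 → posterior Inverse-Gamma(73/10, 5041/96)
obs 12: x=-5/2 → posterior Inverse-Gamma(39/5, 5629/96)

28145/4224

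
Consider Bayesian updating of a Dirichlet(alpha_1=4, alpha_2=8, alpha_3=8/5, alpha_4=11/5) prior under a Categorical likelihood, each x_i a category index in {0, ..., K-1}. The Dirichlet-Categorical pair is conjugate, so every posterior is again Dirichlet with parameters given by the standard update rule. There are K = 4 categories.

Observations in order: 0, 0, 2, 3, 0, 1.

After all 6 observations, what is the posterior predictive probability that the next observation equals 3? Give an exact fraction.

obs 1: x=0 → posterior Dirichlet(5, 8, 8/5, 11/5)
obs 2: x=0 → posterior Dirichlet(6, 8, 8/5, 11/5)
obs 3: x=2 → posterior Dirichlet(6, 8, 13/5, 11/5)
obs 4: x=3 → posterior Dirichlet(6, 8, 13/5, 16/5)
obs 5: x=0 → posterior Dirichlet(7, 8, 13/5, 16/5)
obs 6: x=1 → posterior Dirichlet(7, 9, 13/5, 16/5)

16/109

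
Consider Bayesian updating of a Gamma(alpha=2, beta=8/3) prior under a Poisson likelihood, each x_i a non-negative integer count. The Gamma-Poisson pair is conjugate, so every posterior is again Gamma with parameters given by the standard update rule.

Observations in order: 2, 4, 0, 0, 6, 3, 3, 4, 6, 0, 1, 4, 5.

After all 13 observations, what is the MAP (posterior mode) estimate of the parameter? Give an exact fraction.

117/47

obs 1: x=2 → posterior Gamma(4, 11/3)
obs 2: x=4 → posterior Gamma(8, 14/3)
obs 3: x=0 → posterior Gamma(8, 17/3)
obs 4: x=0 → posterior Gamma(8, 20/3)
obs 5: x=6 → posterior Gamma(14, 23/3)
obs 6: x=3 → posterior Gamma(17, 26/3)
obs 7: x=3 → posterior Gamma(20, 29/3)
obs 8: x=4 → posterior Gamma(24, 32/3)
obs 9: x=6 → posterior Gamma(30, 35/3)
obs 10: x=0 → posterior Gamma(30, 38/3)
obs 11: x=1 → posterior Gamma(31, 41/3)
obs 12: x=4 → posterior Gamma(35, 44/3)
obs 13: x=5 → posterior Gamma(40, 47/3)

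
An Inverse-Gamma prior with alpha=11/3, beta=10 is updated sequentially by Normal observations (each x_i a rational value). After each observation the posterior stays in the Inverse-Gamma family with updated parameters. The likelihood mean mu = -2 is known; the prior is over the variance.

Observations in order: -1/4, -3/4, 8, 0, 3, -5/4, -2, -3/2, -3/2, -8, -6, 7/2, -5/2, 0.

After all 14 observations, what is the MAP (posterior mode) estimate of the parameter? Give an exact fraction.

11577/1120

obs 1: x=-1/4 → posterior Inverse-Gamma(25/6, 369/32)
obs 2: x=-3/4 → posterior Inverse-Gamma(14/3, 197/16)
obs 3: x=8 → posterior Inverse-Gamma(31/6, 997/16)
obs 4: x=0 → posterior Inverse-Gamma(17/3, 1029/16)
obs 5: x=3 → posterior Inverse-Gamma(37/6, 1229/16)
obs 6: x=-5/4 → posterior Inverse-Gamma(20/3, 2467/32)
obs 7: x=-2 → posterior Inverse-Gamma(43/6, 2467/32)
obs 8: x=-3/2 → posterior Inverse-Gamma(23/3, 2471/32)
obs 9: x=-3/2 → posterior Inverse-Gamma(49/6, 2475/32)
obs 10: x=-8 → posterior Inverse-Gamma(26/3, 3051/32)
obs 11: x=-6 → posterior Inverse-Gamma(55/6, 3307/32)
obs 12: x=7/2 → posterior Inverse-Gamma(29/3, 3791/32)
obs 13: x=-5/2 → posterior Inverse-Gamma(61/6, 3795/32)
obs 14: x=0 → posterior Inverse-Gamma(32/3, 3859/32)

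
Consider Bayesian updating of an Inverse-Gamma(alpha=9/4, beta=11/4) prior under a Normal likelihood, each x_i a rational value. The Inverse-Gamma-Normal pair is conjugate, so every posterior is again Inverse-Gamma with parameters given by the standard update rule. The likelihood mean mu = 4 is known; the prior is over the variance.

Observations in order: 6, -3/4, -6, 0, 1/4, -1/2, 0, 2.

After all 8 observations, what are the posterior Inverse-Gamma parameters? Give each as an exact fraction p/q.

alpha=25/4, beta=1619/16

obs 1: x=6 → posterior Inverse-Gamma(11/4, 19/4)
obs 2: x=-3/4 → posterior Inverse-Gamma(13/4, 513/32)
obs 3: x=-6 → posterior Inverse-Gamma(15/4, 2113/32)
obs 4: x=0 → posterior Inverse-Gamma(17/4, 2369/32)
obs 5: x=1/4 → posterior Inverse-Gamma(19/4, 1297/16)
obs 6: x=-1/2 → posterior Inverse-Gamma(21/4, 1459/16)
obs 7: x=0 → posterior Inverse-Gamma(23/4, 1587/16)
obs 8: x=2 → posterior Inverse-Gamma(25/4, 1619/16)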